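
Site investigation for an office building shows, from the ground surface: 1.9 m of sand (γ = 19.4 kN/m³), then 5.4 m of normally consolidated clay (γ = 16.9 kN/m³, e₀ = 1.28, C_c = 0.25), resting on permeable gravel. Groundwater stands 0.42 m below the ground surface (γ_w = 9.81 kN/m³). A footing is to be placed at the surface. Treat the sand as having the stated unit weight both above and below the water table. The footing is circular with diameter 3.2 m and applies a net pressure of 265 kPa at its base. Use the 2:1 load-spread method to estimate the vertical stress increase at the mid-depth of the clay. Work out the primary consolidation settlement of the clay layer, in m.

Mid-depth of clay below the ground surface: z = 1.9 + 5.4/2 = 4.6 m.
Total vertical stress at mid-clay: σ_v = 19.4×1.9 + 16.9×2.7 = 82.49 kPa.
Pore pressure: u = 9.81×(4.6 − 0.42) = 41.006 kPa.
Initial effective stress: σ'_0 = σ_v − u = 82.49 − 41.006 = 41.484 kPa.
Stress increase at mid-clay by the 2:1 spreading method:
Δσ ≈ qD²/(D+z)² = 265×3.2²/(3.2+4.6)² = 44.602 kPa
Final effective stress: σ'_f = σ'_0 + Δσ = 41.484 + 44.602 = 86.086 kPa.
Normally consolidated clay, so the full stress increment lies on the virgin compression line:
S_c = C_c·H/(1+e₀)·log₁₀(σ'_f/σ'_0) = 0.25×5.4/(1+1.28)×log₁₀(86.086/41.484)
    = 0.59211 × 0.31705 = 0.1877 m

S_c ≈ 0.188 m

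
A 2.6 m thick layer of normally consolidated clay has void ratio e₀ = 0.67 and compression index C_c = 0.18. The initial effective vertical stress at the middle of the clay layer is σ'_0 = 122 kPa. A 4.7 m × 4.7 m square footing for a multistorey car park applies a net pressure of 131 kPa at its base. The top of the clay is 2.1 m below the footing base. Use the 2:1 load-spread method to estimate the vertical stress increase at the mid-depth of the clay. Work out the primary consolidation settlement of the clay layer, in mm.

Mid-depth of clay below the footing base: z = 2.1 + 2.6/2 = 3.4 m.
Stress increase at mid-clay by the 2:1 spreading method:
Δσ = qBL/((B+z)(L+z)) = 131×4.7×4.7/((4.7+3.4)(4.7+3.4)) = 44.106 kPa
Final effective stress: σ'_f = σ'_0 + Δσ = 122 + 44.106 = 166.11 kPa.
Normally consolidated clay, so the full stress increment lies on the virgin compression line:
S_c = C_c·H/(1+e₀)·log₁₀(σ'_f/σ'_0) = 0.18×2.6/(1+0.67)×log₁₀(166.11/122)
    = 0.28024 × 0.13404 = 0.03756 m

S_c ≈ 37.6 mm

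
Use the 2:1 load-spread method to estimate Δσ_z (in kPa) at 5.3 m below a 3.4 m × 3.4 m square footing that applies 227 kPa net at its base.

By the 2:1 method the load spreads at 1 horizontal : 2 vertical, so at depth z the loaded area has grown by z in each plan dimension:
Δσ = qBL/((B+z)(L+z)) = 227×3.4×3.4/((3.4+5.3)(3.4+5.3)) = 34.669 kPa

Δσ_z ≈ 34.7 kPa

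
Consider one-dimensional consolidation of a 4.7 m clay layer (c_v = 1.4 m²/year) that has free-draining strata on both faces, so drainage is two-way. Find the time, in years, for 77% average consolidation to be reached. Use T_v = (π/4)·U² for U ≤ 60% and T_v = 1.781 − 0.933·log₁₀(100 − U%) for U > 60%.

t ≈ 2.01 years

Drainage path length: H_d = H/2 = 2.35 m (double drainage).
U > 60%: T_v = 1.781 − 0.933·log₁₀(100 − 77) = 0.51051.
t = T_v·H_d²/c_v = 0.51051×2.35²/1.4 = 2.014 years.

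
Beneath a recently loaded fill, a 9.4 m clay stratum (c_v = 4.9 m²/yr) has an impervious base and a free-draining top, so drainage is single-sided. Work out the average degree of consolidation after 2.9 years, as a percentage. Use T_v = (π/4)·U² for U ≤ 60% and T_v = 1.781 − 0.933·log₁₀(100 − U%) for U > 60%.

U ≈ 45.3 %

Drainage path length: H_d = H = 9.4 m (single drainage).
T_v = c_v·t/H_d² = 4.9×2.9/9.4² = 0.16082.
T_v = 0.16082 corresponds to the U ≤ 60% branch:
U = √(4T_v/π) = 0.4525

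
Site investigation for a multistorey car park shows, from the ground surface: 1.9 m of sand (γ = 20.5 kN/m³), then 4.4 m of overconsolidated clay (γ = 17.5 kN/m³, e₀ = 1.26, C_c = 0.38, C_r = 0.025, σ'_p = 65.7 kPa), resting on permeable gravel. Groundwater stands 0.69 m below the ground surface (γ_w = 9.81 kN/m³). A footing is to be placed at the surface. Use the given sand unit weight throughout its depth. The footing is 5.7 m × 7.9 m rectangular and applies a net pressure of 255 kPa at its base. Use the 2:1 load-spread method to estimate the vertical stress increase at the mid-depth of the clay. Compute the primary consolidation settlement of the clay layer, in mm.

Mid-depth of clay below the ground surface: z = 1.9 + 4.4/2 = 4.1 m.
Total vertical stress at mid-clay: σ_v = 20.5×1.9 + 17.5×2.2 = 77.45 kPa.
Pore pressure: u = 9.81×(4.1 − 0.69) = 33.452 kPa.
Initial effective stress: σ'_0 = σ_v − u = 77.45 − 33.452 = 43.998 kPa.
Stress increase at mid-clay by the 2:1 spreading method:
Δσ = qBL/((B+z)(L+z)) = 255×5.7×7.9/((5.7+4.1)(7.9+4.1)) = 97.642 kPa
Final effective stress: σ'_f = 43.998 + 97.642 = 141.64 kPa.
σ'_f = 141.64 > σ'_p = 65.7 kPa, so the stress path crosses the preconsolidation pressure — recompression up to σ'_p, then virgin compression beyond:
S_c = H/(1+e₀)·[C_r·log₁₀(σ'_p/σ'_0) + C_c·log₁₀(σ'_f/σ'_p)]
    = 4.4/2.26 × [0.025×log₁₀(65.7/43.998) + 0.38×log₁₀(141.64/65.7)]
    = 1.9469 × [0.0043533 + 0.12678] = 0.2553 m

S_c ≈ 255 mm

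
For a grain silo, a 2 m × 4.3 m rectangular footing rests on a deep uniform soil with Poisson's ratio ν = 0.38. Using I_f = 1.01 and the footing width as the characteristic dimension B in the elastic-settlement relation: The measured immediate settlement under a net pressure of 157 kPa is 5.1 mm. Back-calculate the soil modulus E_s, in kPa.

E_s ≈ 53200 kPa

S_e = q·B·(1−ν²)/E_s · I_f  ⇒  E_s = q·B·(1−ν²)·I_f / S_e.
E_s = 157 × 2 × 0.8556 × 1.01 / 0.0051 = 53200 kPa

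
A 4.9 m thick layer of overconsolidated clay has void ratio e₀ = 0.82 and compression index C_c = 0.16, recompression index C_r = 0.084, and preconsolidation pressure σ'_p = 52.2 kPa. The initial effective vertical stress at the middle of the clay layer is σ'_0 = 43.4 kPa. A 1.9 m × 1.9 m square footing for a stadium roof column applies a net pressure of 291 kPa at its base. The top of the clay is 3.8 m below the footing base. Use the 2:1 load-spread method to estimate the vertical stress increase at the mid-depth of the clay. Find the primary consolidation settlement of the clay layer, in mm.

S_c ≈ 41.7 mm

Mid-depth of clay below the footing base: z = 3.8 + 4.9/2 = 6.25 m.
Stress increase at mid-clay by the 2:1 spreading method:
Δσ = qBL/((B+z)(L+z)) = 291×1.9×1.9/((1.9+6.25)(1.9+6.25)) = 15.816 kPa
Final effective stress: σ'_f = 43.4 + 15.816 = 59.216 kPa.
σ'_f = 59.216 > σ'_p = 52.2 kPa, so the stress path crosses the preconsolidation pressure — recompression up to σ'_p, then virgin compression beyond:
S_c = H/(1+e₀)·[C_r·log₁₀(σ'_p/σ'_0) + C_c·log₁₀(σ'_f/σ'_p)]
    = 4.9/1.82 × [0.084×log₁₀(52.2/43.4) + 0.16×log₁₀(59.216/52.2)]
    = 2.6923 × [0.0067352 + 0.008763] = 0.04173 m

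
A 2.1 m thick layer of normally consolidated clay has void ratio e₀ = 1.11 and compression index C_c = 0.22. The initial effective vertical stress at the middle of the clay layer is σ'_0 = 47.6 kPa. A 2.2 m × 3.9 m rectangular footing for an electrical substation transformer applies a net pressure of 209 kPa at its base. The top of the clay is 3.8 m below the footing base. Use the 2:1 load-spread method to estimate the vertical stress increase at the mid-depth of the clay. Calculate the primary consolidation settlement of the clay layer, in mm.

Mid-depth of clay below the footing base: z = 3.8 + 2.1/2 = 4.85 m.
Stress increase at mid-clay by the 2:1 spreading method:
Δσ = qBL/((B+z)(L+z)) = 209×2.2×3.9/((2.2+4.85)(3.9+4.85)) = 29.069 kPa
Final effective stress: σ'_f = σ'_0 + Δσ = 47.6 + 29.069 = 76.669 kPa.
Normally consolidated clay, so the full stress increment lies on the virgin compression line:
S_c = C_c·H/(1+e₀)·log₁₀(σ'_f/σ'_0) = 0.22×2.1/(1+1.11)×log₁₀(76.669/47.6)
    = 0.21896 × 0.20701 = 0.04533 m

S_c ≈ 45.3 mm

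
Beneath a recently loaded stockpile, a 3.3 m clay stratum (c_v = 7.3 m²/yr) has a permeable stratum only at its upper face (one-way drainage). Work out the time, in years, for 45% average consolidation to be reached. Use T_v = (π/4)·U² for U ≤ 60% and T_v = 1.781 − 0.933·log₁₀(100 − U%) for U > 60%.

Drainage path length: H_d = H = 3.3 m (single drainage).
U ≤ 60%: T_v = (π/4)·U² = (π/4)×0.45² = 0.15904.
t = T_v·H_d²/c_v = 0.15904×3.3²/7.3 = 0.2373 years.

t ≈ 0.237 years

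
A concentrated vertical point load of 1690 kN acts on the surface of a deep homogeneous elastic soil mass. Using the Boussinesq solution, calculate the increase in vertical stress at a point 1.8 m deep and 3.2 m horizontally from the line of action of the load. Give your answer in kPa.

Δσ_z ≈ 7.05 kPa

Boussinesq vertical stress below a point load on an elastic half-space:
Δσ_z = 3P/(2πz²) · [1 + (r/z)²]^(−5/2)
r/z = 3.2/1.8 = 1.7778; [1+(r/z)²]^(−5/2) = 0.028323.
Δσ_z = 3×1690/(2π×1.8²) × 0.028323 = 249.05 × 0.028323 = 7.054 kPa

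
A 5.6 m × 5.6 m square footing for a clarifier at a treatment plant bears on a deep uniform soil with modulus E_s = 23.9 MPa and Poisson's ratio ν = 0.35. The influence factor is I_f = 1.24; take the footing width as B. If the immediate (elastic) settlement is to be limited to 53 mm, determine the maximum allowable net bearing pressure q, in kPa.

E_s = 23.9 MPa = 23900 kPa.
S_e = q·B·(1−ν²)/E_s · I_f  ⇒  q = S_e·E_s / (B·(1−ν²)·I_f).
q = 0.053 × 23900 / (5.6 × 0.8775 × 1.24) = 207.9 kPa

q ≈ 208 kPa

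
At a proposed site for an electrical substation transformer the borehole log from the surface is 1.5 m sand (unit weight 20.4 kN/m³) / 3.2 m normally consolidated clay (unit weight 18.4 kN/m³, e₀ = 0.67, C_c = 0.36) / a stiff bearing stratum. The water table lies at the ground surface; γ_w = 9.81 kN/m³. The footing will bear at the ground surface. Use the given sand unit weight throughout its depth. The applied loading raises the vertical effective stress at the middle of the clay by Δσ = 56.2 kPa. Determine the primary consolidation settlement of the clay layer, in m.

Mid-depth of clay below the ground surface: z = 1.5 + 3.2/2 = 3.1 m.
Total vertical stress at mid-clay: σ_v = 20.4×1.5 + 18.4×1.6 = 60.04 kPa.
Pore pressure: u = 9.81×(3.1 − 0) = 30.411 kPa.
Initial effective stress: σ'_0 = σ_v − u = 60.04 − 30.411 = 29.629 kPa.
Final effective stress: σ'_f = σ'_0 + Δσ = 29.629 + 56.2 = 85.829 kPa.
Normally consolidated clay, so the full stress increment lies on the virgin compression line:
S_c = C_c·H/(1+e₀)·log₁₀(σ'_f/σ'_0) = 0.36×3.2/(1+0.67)×log₁₀(85.829/29.629)
    = 0.68982 × 0.46192 = 0.3186 m

S_c ≈ 0.319 m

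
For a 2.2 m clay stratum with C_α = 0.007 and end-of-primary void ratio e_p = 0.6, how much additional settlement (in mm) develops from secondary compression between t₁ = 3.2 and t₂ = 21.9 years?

S_s ≈ 8.04 mm

Secondary compression: S_s = C_α·H/(1+e_p)·log₁₀(t₂/t₁)
S_s = 0.007×2.2/(1+0.6)×log₁₀(21.9/3.2)
    = 0.009625 × 0.8353 = 0.00804 m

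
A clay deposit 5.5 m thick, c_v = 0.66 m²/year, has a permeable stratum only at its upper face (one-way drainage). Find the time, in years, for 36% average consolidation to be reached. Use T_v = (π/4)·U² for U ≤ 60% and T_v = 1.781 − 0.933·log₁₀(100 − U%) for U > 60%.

t ≈ 4.67 years

Drainage path length: H_d = H = 5.5 m (single drainage).
U ≤ 60%: T_v = (π/4)·U² = (π/4)×0.36² = 0.10179.
t = T_v·H_d²/c_v = 0.10179×5.5²/0.66 = 4.665 years.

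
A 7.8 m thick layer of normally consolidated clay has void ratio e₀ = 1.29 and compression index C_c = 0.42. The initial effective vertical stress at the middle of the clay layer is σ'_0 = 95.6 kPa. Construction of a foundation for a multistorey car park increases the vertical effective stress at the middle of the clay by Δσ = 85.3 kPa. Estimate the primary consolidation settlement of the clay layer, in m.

Final effective stress: σ'_f = σ'_0 + Δσ = 95.6 + 85.3 = 180.9 kPa.
Normally consolidated clay, so the full stress increment lies on the virgin compression line:
S_c = C_c·H/(1+e₀)·log₁₀(σ'_f/σ'_0) = 0.42×7.8/(1+1.29)×log₁₀(180.9/95.6)
    = 1.4306 × 0.27698 = 0.3962 m

S_c ≈ 0.396 m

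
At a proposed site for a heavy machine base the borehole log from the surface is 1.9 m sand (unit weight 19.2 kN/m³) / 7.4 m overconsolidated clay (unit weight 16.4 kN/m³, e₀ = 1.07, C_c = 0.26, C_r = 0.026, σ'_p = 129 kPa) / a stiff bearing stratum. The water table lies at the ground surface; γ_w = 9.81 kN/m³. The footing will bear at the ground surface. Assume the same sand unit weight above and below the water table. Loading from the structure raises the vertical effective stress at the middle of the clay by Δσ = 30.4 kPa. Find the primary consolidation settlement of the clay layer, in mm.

Mid-depth of clay below the ground surface: z = 1.9 + 7.4/2 = 5.6 m.
Total vertical stress at mid-clay: σ_v = 19.2×1.9 + 16.4×3.7 = 97.16 kPa.
Pore pressure: u = 9.81×(5.6 − 0) = 54.936 kPa.
Initial effective stress: σ'_0 = σ_v − u = 97.16 − 54.936 = 42.224 kPa.
Final effective stress: σ'_f = 42.224 + 30.4 = 72.624 kPa.
σ'_f = 72.624 ≤ σ'_p = 129 kPa, so the clay remains overconsolidated and only the recompression index applies:
S_c = C_r·H/(1+e₀)·log₁₀(σ'_f/σ'_0) = 0.026×7.4/2.07×log₁₀(72.624/42.224)
    = 0.092947 × 0.23552 = 0.02189 m

S_c ≈ 21.9 mm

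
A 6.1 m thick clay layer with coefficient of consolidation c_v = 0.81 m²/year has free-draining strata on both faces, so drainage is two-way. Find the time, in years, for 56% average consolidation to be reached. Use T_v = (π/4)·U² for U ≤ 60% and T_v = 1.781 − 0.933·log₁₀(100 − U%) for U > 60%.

Drainage path length: H_d = H/2 = 3.05 m (double drainage).
U ≤ 60%: T_v = (π/4)·U² = (π/4)×0.56² = 0.2463.
t = T_v·H_d²/c_v = 0.2463×3.05²/0.81 = 2.829 years.

t ≈ 2.83 years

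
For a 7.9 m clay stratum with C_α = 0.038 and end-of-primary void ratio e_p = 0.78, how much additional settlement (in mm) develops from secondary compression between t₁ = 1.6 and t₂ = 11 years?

Secondary compression: S_s = C_α·H/(1+e_p)·log₁₀(t₂/t₁)
S_s = 0.038×7.9/(1+0.78)×log₁₀(11/1.6)
    = 0.1687 × 0.8373 = 0.1412 m

S_s ≈ 141 mm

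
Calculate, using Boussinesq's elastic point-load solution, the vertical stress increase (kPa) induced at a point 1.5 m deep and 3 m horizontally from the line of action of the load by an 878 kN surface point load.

Δσ_z ≈ 3.33 kPa

Boussinesq vertical stress below a point load on an elastic half-space:
Δσ_z = 3P/(2πz²) · [1 + (r/z)²]^(−5/2)
r/z = 3/1.5 = 2; [1+(r/z)²]^(−5/2) = 0.017889.
Δσ_z = 3×878/(2π×1.5²) × 0.017889 = 186.32 × 0.017889 = 3.333 kPa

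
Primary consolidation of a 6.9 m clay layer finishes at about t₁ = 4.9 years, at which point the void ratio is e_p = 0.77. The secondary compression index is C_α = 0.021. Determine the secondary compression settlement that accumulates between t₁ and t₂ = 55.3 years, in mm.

Secondary compression: S_s = C_α·H/(1+e_p)·log₁₀(t₂/t₁)
S_s = 0.021×6.9/(1+0.77)×log₁₀(55.3/4.9)
    = 0.08186 × 1.053 = 0.08616 m

S_s ≈ 86.2 mm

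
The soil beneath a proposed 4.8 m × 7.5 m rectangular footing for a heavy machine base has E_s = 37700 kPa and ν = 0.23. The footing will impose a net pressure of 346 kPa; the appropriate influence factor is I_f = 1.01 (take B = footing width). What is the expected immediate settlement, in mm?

Immediate (elastic) settlement: S_e = q·B·(1−ν²)/E_s · I_f.
S_e = 346 × 4.8 × (1 − 0.23²) / 37700 × 1.01
    = 346 × 4.8 × 0.9471 / 37700 × 1.01
    = 0.04214 m = 42.14 mm

S_e ≈ 42.1 mm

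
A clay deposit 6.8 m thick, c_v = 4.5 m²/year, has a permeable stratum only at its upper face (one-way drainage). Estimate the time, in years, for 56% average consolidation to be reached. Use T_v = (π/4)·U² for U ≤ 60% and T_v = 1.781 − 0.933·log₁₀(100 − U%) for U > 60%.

t ≈ 2.53 years

Drainage path length: H_d = H = 6.8 m (single drainage).
U ≤ 60%: T_v = (π/4)·U² = (π/4)×0.56² = 0.2463.
t = T_v·H_d²/c_v = 0.2463×6.8²/4.5 = 2.531 years.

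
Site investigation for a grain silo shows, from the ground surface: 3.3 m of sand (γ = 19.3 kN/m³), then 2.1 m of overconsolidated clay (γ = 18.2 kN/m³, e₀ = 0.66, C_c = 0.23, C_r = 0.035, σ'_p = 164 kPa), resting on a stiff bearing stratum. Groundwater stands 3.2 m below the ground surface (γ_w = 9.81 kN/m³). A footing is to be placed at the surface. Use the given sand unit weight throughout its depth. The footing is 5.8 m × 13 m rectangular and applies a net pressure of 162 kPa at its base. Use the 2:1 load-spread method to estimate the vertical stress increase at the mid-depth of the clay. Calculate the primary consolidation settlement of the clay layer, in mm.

Mid-depth of clay below the ground surface: z = 3.3 + 2.1/2 = 4.35 m.
Total vertical stress at mid-clay: σ_v = 19.3×3.3 + 18.2×1.05 = 82.8 kPa.
Pore pressure: u = 9.81×(4.35 − 3.2) = 11.281 kPa.
Initial effective stress: σ'_0 = σ_v − u = 82.8 − 11.281 = 71.519 kPa.
Stress increase at mid-clay by the 2:1 spreading method:
Δσ = qBL/((B+z)(L+z)) = 162×5.8×13/((5.8+4.35)(13+4.35)) = 69.362 kPa
Final effective stress: σ'_f = 71.519 + 69.362 = 140.88 kPa.
σ'_f = 140.88 ≤ σ'_p = 164 kPa, so the clay remains overconsolidated and only the recompression index applies:
S_c = C_r·H/(1+e₀)·log₁₀(σ'_f/σ'_0) = 0.035×2.1/1.66×log₁₀(140.88/71.519)
    = 0.044278 × 0.29443 = 0.01304 m

S_c ≈ 13 mm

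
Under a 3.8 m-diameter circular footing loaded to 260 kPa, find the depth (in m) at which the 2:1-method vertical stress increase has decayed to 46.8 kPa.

2:1 spreading — at depth z the loaded area has grown by z in each plan dimension:
qD²/(D+z)² = Δσ_z ⇒ z = D(√(q/Δσ_z) − 1) = 3.8×(√(260/46.8) − 1) = 5.157 m

z ≈ 5.16 m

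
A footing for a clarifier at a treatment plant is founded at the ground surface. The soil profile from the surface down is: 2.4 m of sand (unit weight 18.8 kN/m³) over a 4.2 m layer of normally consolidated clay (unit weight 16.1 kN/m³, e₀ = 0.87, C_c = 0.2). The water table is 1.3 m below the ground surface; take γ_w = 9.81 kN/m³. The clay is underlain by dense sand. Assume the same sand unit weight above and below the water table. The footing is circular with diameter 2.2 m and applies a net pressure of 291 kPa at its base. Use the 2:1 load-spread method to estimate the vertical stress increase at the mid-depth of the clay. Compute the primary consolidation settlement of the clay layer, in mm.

Mid-depth of clay below the ground surface: z = 2.4 + 4.2/2 = 4.5 m.
Total vertical stress at mid-clay: σ_v = 18.8×2.4 + 16.1×2.1 = 78.93 kPa.
Pore pressure: u = 9.81×(4.5 − 1.3) = 31.392 kPa.
Initial effective stress: σ'_0 = σ_v − u = 78.93 − 31.392 = 47.538 kPa.
Stress increase at mid-clay by the 2:1 spreading method:
Δσ ≈ qD²/(D+z)² = 291×2.2²/(2.2+4.5)² = 31.375 kPa
Final effective stress: σ'_f = σ'_0 + Δσ = 47.538 + 31.375 = 78.913 kPa.
Normally consolidated clay, so the full stress increment lies on the virgin compression line:
S_c = C_c·H/(1+e₀)·log₁₀(σ'_f/σ'_0) = 0.2×4.2/(1+0.87)×log₁₀(78.913/47.538)
    = 0.4492 × 0.22011 = 0.09887 m

S_c ≈ 98.9 mm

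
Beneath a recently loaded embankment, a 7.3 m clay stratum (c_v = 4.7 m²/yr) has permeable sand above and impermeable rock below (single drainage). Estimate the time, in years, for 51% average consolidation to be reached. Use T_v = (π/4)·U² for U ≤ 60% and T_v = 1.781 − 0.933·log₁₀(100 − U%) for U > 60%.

Drainage path length: H_d = H = 7.3 m (single drainage).
U ≤ 60%: T_v = (π/4)·U² = (π/4)×0.51² = 0.20428.
t = T_v·H_d²/c_v = 0.20428×7.3²/4.7 = 2.316 years.

t ≈ 2.32 years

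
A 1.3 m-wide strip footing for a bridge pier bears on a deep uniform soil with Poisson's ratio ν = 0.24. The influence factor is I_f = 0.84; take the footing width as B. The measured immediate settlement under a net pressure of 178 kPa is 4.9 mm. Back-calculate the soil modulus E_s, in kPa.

E_s ≈ 37400 kPa

S_e = q·B·(1−ν²)/E_s · I_f  ⇒  E_s = q·B·(1−ν²)·I_f / S_e.
E_s = 178 × 1.3 × 0.9424 × 0.84 / 0.0049 = 37380 kPa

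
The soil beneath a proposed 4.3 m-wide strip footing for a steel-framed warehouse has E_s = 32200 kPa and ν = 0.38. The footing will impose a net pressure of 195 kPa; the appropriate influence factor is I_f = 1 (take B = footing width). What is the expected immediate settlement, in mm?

S_e ≈ 22.3 mm

Immediate (elastic) settlement: S_e = q·B·(1−ν²)/E_s · I_f.
S_e = 195 × 4.3 × (1 − 0.38²) / 32200 × 1
    = 195 × 4.3 × 0.8556 / 32200 × 1
    = 0.02228 m = 22.28 mm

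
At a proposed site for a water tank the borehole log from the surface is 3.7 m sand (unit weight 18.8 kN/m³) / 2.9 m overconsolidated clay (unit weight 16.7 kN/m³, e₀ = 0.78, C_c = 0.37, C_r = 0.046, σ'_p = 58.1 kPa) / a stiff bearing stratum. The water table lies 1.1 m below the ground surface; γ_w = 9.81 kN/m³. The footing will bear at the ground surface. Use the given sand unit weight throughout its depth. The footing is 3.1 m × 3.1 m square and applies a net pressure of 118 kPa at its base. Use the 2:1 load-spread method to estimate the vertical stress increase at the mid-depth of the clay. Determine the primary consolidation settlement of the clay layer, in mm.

Mid-depth of clay below the ground surface: z = 3.7 + 2.9/2 = 5.15 m.
Total vertical stress at mid-clay: σ_v = 18.8×3.7 + 16.7×1.45 = 93.775 kPa.
Pore pressure: u = 9.81×(5.15 − 1.1) = 39.73 kPa.
Initial effective stress: σ'_0 = σ_v − u = 93.775 − 39.73 = 54.045 kPa.
Stress increase at mid-clay by the 2:1 spreading method:
Δσ = qBL/((B+z)(L+z)) = 118×3.1×3.1/((3.1+5.15)(3.1+5.15)) = 16.661 kPa
Final effective stress: σ'_f = 54.045 + 16.661 = 70.706 kPa.
σ'_f = 70.706 > σ'_p = 58.1 kPa, so the stress path crosses the preconsolidation pressure — recompression up to σ'_p, then virgin compression beyond:
S_c = H/(1+e₀)·[C_r·log₁₀(σ'_p/σ'_0) + C_c·log₁₀(σ'_f/σ'_p)]
    = 2.9/1.78 × [0.046×log₁₀(58.1/54.045) + 0.37×log₁₀(70.706/58.1)]
    = 1.6292 × [0.0014453 + 0.031554] = 0.05376 m

S_c ≈ 53.8 mm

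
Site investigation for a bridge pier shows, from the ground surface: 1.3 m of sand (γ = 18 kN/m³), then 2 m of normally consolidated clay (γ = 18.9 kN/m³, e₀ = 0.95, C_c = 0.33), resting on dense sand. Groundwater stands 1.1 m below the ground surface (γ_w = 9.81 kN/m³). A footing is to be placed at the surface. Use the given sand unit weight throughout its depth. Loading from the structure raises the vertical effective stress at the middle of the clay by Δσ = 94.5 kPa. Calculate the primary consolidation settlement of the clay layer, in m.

Mid-depth of clay below the ground surface: z = 1.3 + 2/2 = 2.3 m.
Total vertical stress at mid-clay: σ_v = 18×1.3 + 18.9×1 = 42.3 kPa.
Pore pressure: u = 9.81×(2.3 − 1.1) = 11.772 kPa.
Initial effective stress: σ'_0 = σ_v − u = 42.3 − 11.772 = 30.528 kPa.
Final effective stress: σ'_f = σ'_0 + Δσ = 30.528 + 94.5 = 125.03 kPa.
Normally consolidated clay, so the full stress increment lies on the virgin compression line:
S_c = C_c·H/(1+e₀)·log₁₀(σ'_f/σ'_0) = 0.33×2/(1+0.95)×log₁₀(125.03/30.528)
    = 0.33846 × 0.61232 = 0.2072 m

S_c ≈ 0.207 m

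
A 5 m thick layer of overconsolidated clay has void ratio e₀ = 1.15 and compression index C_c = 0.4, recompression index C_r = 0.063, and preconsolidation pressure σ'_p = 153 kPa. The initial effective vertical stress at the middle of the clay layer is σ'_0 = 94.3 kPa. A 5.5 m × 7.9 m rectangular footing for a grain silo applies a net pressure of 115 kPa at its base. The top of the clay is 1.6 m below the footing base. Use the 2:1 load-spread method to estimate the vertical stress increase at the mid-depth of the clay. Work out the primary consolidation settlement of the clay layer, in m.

S_c ≈ 0.0241 m

Mid-depth of clay below the footing base: z = 1.6 + 5/2 = 4.1 m.
Stress increase at mid-clay by the 2:1 spreading method:
Δσ = qBL/((B+z)(L+z)) = 115×5.5×7.9/((5.5+4.1)(7.9+4.1)) = 43.375 kPa
Final effective stress: σ'_f = 94.3 + 43.375 = 137.68 kPa.
σ'_f = 137.68 ≤ σ'_p = 153 kPa, so the clay remains overconsolidated and only the recompression index applies:
S_c = C_r·H/(1+e₀)·log₁₀(σ'_f/σ'_0) = 0.063×5/2.15×log₁₀(137.68/94.3)
    = 0.14651 × 0.16436 = 0.02408 m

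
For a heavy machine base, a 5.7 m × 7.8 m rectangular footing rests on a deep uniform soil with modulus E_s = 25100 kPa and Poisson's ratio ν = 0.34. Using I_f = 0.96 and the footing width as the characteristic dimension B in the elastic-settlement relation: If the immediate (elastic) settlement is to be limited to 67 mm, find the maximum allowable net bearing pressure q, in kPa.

S_e = q·B·(1−ν²)/E_s · I_f  ⇒  q = S_e·E_s / (B·(1−ν²)·I_f).
q = 0.067 × 25100 / (5.7 × 0.8844 × 0.96) = 347.5 kPa

q ≈ 347 kPa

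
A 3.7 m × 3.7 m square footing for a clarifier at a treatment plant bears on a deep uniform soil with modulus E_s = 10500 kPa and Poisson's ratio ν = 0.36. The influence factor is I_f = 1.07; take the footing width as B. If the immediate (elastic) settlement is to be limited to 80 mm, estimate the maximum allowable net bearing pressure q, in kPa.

q ≈ 244 kPa

S_e = q·B·(1−ν²)/E_s · I_f  ⇒  q = S_e·E_s / (B·(1−ν²)·I_f).
q = 0.08 × 10500 / (3.7 × 0.8704 × 1.07) = 243.8 kPa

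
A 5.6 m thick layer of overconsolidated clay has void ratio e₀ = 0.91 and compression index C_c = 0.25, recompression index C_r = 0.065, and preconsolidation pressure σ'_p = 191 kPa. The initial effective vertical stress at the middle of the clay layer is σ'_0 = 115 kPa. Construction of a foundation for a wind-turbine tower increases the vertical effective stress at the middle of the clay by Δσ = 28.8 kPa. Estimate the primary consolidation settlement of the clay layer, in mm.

Final effective stress: σ'_f = 115 + 28.8 = 143.8 kPa.
σ'_f = 143.8 ≤ σ'_p = 191 kPa, so the clay remains overconsolidated and only the recompression index applies:
S_c = C_r·H/(1+e₀)·log₁₀(σ'_f/σ'_0) = 0.065×5.6/1.91×log₁₀(143.8/115)
    = 0.19057 × 0.097061 = 0.0185 m

S_c ≈ 18.5 mm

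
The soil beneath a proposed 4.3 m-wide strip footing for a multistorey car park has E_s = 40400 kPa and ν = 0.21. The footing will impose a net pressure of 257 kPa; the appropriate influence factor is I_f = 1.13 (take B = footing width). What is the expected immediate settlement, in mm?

Immediate (elastic) settlement: S_e = q·B·(1−ν²)/E_s · I_f.
S_e = 257 × 4.3 × (1 − 0.21²) / 40400 × 1.13
    = 257 × 4.3 × 0.9559 / 40400 × 1.13
    = 0.02955 m = 29.55 mm

S_e ≈ 29.5 mm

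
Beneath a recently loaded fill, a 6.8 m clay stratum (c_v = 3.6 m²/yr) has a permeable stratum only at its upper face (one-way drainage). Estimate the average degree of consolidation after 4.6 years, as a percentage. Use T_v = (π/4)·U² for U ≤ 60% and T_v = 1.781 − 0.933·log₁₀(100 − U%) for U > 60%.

U ≈ 66.5 %

Drainage path length: H_d = H = 6.8 m (single drainage).
T_v = c_v·t/H_d² = 3.6×4.6/6.8² = 0.35813.
T_v = 0.35813 corresponds to the U > 60% branch:
U = 1 − 10^((1.781 − T_v)/0.933)/100 = 0.665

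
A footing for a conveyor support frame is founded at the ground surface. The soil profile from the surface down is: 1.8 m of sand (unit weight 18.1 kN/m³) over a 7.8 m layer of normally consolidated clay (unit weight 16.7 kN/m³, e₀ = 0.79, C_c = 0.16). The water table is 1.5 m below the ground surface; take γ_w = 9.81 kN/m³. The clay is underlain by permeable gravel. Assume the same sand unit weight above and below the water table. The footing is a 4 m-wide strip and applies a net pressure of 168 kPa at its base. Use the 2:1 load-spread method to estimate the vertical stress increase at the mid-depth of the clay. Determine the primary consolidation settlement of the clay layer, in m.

Mid-depth of clay below the ground surface: z = 1.8 + 7.8/2 = 5.7 m.
Total vertical stress at mid-clay: σ_v = 18.1×1.8 + 16.7×3.9 = 97.71 kPa.
Pore pressure: u = 9.81×(5.7 − 1.5) = 41.202 kPa.
Initial effective stress: σ'_0 = σ_v − u = 97.71 − 41.202 = 56.508 kPa.
Stress increase at mid-clay by the 2:1 spreading method:
Δσ = qB/(B+z) = 168×4/(4+5.7) = 69.278 kPa
Final effective stress: σ'_f = σ'_0 + Δσ = 56.508 + 69.278 = 125.79 kPa.
Normally consolidated clay, so the full stress increment lies on the virgin compression line:
S_c = C_c·H/(1+e₀)·log₁₀(σ'_f/σ'_0) = 0.16×7.8/(1+0.79)×log₁₀(125.79/56.508)
    = 0.69721 × 0.34754 = 0.2423 m

S_c ≈ 0.242 m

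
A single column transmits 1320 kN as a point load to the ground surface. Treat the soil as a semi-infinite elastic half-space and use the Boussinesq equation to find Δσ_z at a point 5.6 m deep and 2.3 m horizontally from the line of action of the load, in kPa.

Boussinesq vertical stress below a point load on an elastic half-space:
Δσ_z = 3P/(2πz²) · [1 + (r/z)²]^(−5/2)
r/z = 2.3/5.6 = 0.41071; [1+(r/z)²]^(−5/2) = 0.67726.
Δσ_z = 3×1320/(2π×5.6²) × 0.67726 = 20.097 × 0.67726 = 13.61 kPa

Δσ_z ≈ 13.6 kPa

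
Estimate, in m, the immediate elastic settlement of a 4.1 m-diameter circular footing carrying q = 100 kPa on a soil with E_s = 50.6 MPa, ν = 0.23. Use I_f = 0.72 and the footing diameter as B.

Immediate (elastic) settlement: S_e = q·B·(1−ν²)/E_s · I_f.
E_s = 50.6 MPa = 50600 kPa.
S_e = 100 × 4.1 × (1 − 0.23²) / 50600 × 0.72
    = 100 × 4.1 × 0.9471 / 50600 × 0.72
    = 0.005525 m

S_e ≈ 0.00553 m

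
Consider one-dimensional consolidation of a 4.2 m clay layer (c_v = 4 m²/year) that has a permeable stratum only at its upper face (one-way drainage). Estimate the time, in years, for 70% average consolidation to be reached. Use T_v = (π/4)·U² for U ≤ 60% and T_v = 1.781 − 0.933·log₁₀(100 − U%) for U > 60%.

t ≈ 1.78 years

Drainage path length: H_d = H = 4.2 m (single drainage).
U > 60%: T_v = 1.781 − 0.933·log₁₀(100 − 70) = 0.40285.
t = T_v·H_d²/c_v = 0.40285×4.2²/4 = 1.777 years.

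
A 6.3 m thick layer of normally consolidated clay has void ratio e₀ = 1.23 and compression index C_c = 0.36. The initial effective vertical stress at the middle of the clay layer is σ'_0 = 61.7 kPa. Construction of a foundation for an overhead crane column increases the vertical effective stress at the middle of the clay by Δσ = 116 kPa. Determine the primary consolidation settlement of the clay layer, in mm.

S_c ≈ 467 mm

Final effective stress: σ'_f = σ'_0 + Δσ = 61.7 + 116 = 177.7 kPa.
Normally consolidated clay, so the full stress increment lies on the virgin compression line:
S_c = C_c·H/(1+e₀)·log₁₀(σ'_f/σ'_0) = 0.36×6.3/(1+1.23)×log₁₀(177.7/61.7)
    = 1.017 × 0.4594 = 0.4672 m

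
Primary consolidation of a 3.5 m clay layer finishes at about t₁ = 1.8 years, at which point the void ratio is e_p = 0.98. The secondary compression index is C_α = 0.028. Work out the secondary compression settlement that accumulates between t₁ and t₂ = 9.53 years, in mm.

S_s ≈ 35.8 mm

Secondary compression: S_s = C_α·H/(1+e_p)·log₁₀(t₂/t₁)
S_s = 0.028×3.5/(1+0.98)×log₁₀(9.53/1.8)
    = 0.04949 × 0.7238 = 0.03583 m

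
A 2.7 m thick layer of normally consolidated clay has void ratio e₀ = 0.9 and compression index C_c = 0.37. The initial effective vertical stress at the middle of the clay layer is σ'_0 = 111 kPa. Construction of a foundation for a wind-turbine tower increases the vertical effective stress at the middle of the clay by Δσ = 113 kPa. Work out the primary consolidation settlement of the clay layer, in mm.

S_c ≈ 160 mm

Final effective stress: σ'_f = σ'_0 + Δσ = 111 + 113 = 224 kPa.
Normally consolidated clay, so the full stress increment lies on the virgin compression line:
S_c = C_c·H/(1+e₀)·log₁₀(σ'_f/σ'_0) = 0.37×2.7/(1+0.9)×log₁₀(224/111)
    = 0.52579 × 0.30493 = 0.1603 m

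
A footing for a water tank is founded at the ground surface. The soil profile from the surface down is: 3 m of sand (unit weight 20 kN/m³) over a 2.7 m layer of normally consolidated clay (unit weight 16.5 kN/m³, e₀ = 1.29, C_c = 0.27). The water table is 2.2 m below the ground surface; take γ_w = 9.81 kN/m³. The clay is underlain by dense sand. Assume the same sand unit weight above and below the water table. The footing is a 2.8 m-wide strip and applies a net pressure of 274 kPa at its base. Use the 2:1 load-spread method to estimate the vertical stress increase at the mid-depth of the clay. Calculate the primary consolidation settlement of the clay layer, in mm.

S_c ≈ 140 mm

Mid-depth of clay below the ground surface: z = 3 + 2.7/2 = 4.35 m.
Total vertical stress at mid-clay: σ_v = 20×3 + 16.5×1.35 = 82.275 kPa.
Pore pressure: u = 9.81×(4.35 − 2.2) = 21.091 kPa.
Initial effective stress: σ'_0 = σ_v − u = 82.275 − 21.091 = 61.184 kPa.
Stress increase at mid-clay by the 2:1 spreading method:
Δσ = qB/(B+z) = 274×2.8/(2.8+4.35) = 107.3 kPa
Final effective stress: σ'_f = σ'_0 + Δσ = 61.184 + 107.3 = 168.48 kPa.
Normally consolidated clay, so the full stress increment lies on the virgin compression line:
S_c = C_c·H/(1+e₀)·log₁₀(σ'_f/σ'_0) = 0.27×2.7/(1+1.29)×log₁₀(168.48/61.184)
    = 0.31834 × 0.43991 = 0.14 m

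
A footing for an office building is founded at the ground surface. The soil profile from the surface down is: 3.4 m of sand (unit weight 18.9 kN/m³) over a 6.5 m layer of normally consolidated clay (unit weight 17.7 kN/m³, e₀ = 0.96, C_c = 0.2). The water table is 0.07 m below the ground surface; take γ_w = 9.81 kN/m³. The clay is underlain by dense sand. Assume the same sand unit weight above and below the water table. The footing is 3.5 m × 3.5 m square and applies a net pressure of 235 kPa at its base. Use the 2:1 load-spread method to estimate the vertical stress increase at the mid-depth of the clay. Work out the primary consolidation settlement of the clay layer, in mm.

S_c ≈ 115 mm

Mid-depth of clay below the ground surface: z = 3.4 + 6.5/2 = 6.65 m.
Total vertical stress at mid-clay: σ_v = 18.9×3.4 + 17.7×3.25 = 121.78 kPa.
Pore pressure: u = 9.81×(6.65 − 0.07) = 64.55 kPa.
Initial effective stress: σ'_0 = σ_v − u = 121.78 − 64.55 = 57.23 kPa.
Stress increase at mid-clay by the 2:1 spreading method:
Δσ = qBL/((B+z)(L+z)) = 235×3.5×3.5/((3.5+6.65)(3.5+6.65)) = 27.943 kPa
Final effective stress: σ'_f = σ'_0 + Δσ = 57.23 + 27.943 = 85.173 kPa.
Normally consolidated clay, so the full stress increment lies on the virgin compression line:
S_c = C_c·H/(1+e₀)·log₁₀(σ'_f/σ'_0) = 0.2×6.5/(1+0.96)×log₁₀(85.173/57.23)
    = 0.66327 × 0.17268 = 0.1145 m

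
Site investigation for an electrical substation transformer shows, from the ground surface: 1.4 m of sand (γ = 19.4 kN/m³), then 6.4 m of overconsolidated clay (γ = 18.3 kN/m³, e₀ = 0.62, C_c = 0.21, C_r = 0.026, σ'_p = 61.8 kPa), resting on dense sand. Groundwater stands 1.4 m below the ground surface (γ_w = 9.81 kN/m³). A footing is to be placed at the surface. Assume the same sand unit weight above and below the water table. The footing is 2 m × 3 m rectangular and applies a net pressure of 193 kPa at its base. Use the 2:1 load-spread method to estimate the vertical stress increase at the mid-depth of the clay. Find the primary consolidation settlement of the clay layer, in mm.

Mid-depth of clay below the ground surface: z = 1.4 + 6.4/2 = 4.6 m.
Total vertical stress at mid-clay: σ_v = 19.4×1.4 + 18.3×3.2 = 85.72 kPa.
Pore pressure: u = 9.81×(4.6 − 1.4) = 31.392 kPa.
Initial effective stress: σ'_0 = σ_v − u = 85.72 − 31.392 = 54.328 kPa.
Stress increase at mid-clay by the 2:1 spreading method:
Δσ = qBL/((B+z)(L+z)) = 193×2×3/((2+4.6)(3+4.6)) = 23.086 kPa
Final effective stress: σ'_f = 54.328 + 23.086 = 77.414 kPa.
σ'_f = 77.414 > σ'_p = 61.8 kPa, so the stress path crosses the preconsolidation pressure — recompression up to σ'_p, then virgin compression beyond:
S_c = H/(1+e₀)·[C_r·log₁₀(σ'_p/σ'_0) + C_c·log₁₀(σ'_f/σ'_p)]
    = 6.4/1.62 × [0.026×log₁₀(61.8/54.328) + 0.21×log₁₀(77.414/61.8)]
    = 3.9506 × [0.0014551 + 0.020545] = 0.08691 m

S_c ≈ 86.9 mm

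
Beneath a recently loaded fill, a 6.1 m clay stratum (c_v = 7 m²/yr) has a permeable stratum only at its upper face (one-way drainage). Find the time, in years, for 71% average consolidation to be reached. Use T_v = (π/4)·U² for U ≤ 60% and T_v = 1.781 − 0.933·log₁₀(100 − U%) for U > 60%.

t ≈ 2.21 years

Drainage path length: H_d = H = 6.1 m (single drainage).
U > 60%: T_v = 1.781 − 0.933·log₁₀(100 − 71) = 0.41658.
t = T_v·H_d²/c_v = 0.41658×6.1²/7 = 2.214 years.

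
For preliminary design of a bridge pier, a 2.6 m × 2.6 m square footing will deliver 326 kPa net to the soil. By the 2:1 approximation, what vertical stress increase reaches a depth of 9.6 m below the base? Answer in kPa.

By the 2:1 method the load spreads at 1 horizontal : 2 vertical, so at depth z the loaded area has grown by z in each plan dimension:
Δσ = qBL/((B+z)(L+z)) = 326×2.6×2.6/((2.6+9.6)(2.6+9.6)) = 14.806 kPa

Δσ_z ≈ 14.8 kPa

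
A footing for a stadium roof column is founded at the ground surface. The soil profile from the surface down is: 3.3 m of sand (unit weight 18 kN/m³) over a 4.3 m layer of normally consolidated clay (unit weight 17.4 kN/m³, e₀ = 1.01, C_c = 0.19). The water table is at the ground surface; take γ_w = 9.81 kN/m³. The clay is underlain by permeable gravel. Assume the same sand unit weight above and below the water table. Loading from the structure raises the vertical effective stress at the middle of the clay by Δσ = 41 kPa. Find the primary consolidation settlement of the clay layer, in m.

Mid-depth of clay below the ground surface: z = 3.3 + 4.3/2 = 5.45 m.
Total vertical stress at mid-clay: σ_v = 18×3.3 + 17.4×2.15 = 96.81 kPa.
Pore pressure: u = 9.81×(5.45 − 0) = 53.465 kPa.
Initial effective stress: σ'_0 = σ_v − u = 96.81 − 53.465 = 43.345 kPa.
Final effective stress: σ'_f = σ'_0 + Δσ = 43.345 + 41 = 84.345 kPa.
Normally consolidated clay, so the full stress increment lies on the virgin compression line:
S_c = C_c·H/(1+e₀)·log₁₀(σ'_f/σ'_0) = 0.19×4.3/(1+1.01)×log₁₀(84.345/43.345)
    = 0.40647 × 0.28912 = 0.1175 m

S_c ≈ 0.118 m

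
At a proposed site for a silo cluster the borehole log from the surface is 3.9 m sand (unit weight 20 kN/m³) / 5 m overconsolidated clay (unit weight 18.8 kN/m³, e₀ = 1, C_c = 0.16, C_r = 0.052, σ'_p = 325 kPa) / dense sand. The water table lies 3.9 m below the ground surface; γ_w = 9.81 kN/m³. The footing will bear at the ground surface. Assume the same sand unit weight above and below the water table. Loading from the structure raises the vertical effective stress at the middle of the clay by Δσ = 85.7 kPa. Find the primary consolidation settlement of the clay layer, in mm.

Mid-depth of clay below the ground surface: z = 3.9 + 5/2 = 6.4 m.
Total vertical stress at mid-clay: σ_v = 20×3.9 + 18.8×2.5 = 125 kPa.
Pore pressure: u = 9.81×(6.4 − 3.9) = 24.525 kPa.
Initial effective stress: σ'_0 = σ_v − u = 125 − 24.525 = 100.47 kPa.
Final effective stress: σ'_f = 100.47 + 85.7 = 186.17 kPa.
σ'_f = 186.17 ≤ σ'_p = 325 kPa, so the clay remains overconsolidated and only the recompression index applies:
S_c = C_r·H/(1+e₀)·log₁₀(σ'_f/σ'_0) = 0.052×5/2×log₁₀(186.17/100.47)
    = 0.13 × 0.26787 = 0.03482 m

S_c ≈ 34.8 mm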